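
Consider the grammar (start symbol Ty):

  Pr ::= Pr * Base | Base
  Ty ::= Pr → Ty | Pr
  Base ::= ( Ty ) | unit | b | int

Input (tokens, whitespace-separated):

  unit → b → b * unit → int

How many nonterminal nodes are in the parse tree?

14

[Ty [Pr [Base unit]] → [Ty [Pr [Base b]] → [Ty [Pr [Pr [Base b]] * [Base unit]] → [Ty [Pr [Base int]]]]]]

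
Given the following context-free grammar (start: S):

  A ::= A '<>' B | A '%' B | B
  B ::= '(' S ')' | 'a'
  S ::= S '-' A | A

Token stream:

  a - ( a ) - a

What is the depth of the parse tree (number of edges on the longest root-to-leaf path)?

[S [S [S [A [B a]]] - [A [B ( [S [A [B a]]] )]]] - [A [B a]]]

7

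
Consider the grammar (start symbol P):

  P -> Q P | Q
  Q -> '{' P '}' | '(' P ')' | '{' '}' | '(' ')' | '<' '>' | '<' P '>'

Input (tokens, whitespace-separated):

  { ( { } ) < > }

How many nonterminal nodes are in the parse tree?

8

[P [Q { [P [Q ( [P [Q { }]] )] [P [Q < >]]] }]]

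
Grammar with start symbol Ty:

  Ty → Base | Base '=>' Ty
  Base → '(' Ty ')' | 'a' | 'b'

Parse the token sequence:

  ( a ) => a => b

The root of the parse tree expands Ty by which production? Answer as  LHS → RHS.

Ty → Base '=>' Ty

[Ty [Base ( [Ty [Base a]] )] => [Ty [Base a] => [Ty [Base b]]]]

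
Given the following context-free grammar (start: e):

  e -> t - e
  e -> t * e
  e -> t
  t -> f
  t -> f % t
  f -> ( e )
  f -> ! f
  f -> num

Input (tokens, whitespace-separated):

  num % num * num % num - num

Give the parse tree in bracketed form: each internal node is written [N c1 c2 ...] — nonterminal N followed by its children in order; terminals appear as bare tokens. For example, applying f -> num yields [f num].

e
t * e
f % t * e
num % t * e
num % f * e
num % num * e
num % num * t - e
num % num * f % t - e
num % num * num % t - e
num % num * num % f - e
num % num * num % num - e
num % num * num % num - t
num % num * num % num - f
num % num * num % num - num

[e [t [f num] % [t [f num]]] * [e [t [f num] % [t [f num]]] - [e [t [f num]]]]]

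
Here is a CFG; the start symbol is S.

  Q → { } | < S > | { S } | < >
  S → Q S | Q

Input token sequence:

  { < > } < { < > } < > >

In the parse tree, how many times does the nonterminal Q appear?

6

[S [Q { [S [Q < >]] }] [S [Q < [S [Q { [S [Q < >]] }] [S [Q < >]]] >]]]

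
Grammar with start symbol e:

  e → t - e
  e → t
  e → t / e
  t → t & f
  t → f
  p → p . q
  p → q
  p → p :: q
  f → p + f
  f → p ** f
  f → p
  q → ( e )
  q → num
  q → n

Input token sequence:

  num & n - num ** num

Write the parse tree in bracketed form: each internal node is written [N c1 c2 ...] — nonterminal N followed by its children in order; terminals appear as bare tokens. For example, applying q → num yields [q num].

e
t - e
t & f - e
f & f - e
p & f - e
q & f - e
num & f - e
num & p - e
num & q - e
num & n - e
num & n - t
num & n - f
num & n - p ** f
num & n - q ** f
num & n - num ** f
num & n - num ** p
num & n - num ** q
num & n - num ** num

[e [t [t [f [p [q num]]]] & [f [p [q n]]]] - [e [t [f [p [q num]] ** [f [p [q num]]]]]]]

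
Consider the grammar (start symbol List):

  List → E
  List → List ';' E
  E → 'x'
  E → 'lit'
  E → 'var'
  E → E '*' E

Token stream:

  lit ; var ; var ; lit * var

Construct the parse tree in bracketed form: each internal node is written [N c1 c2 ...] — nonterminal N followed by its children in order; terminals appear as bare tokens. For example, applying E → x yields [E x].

[List [List [List [List [E lit]] ; [E var]] ; [E var]] ; [E [E lit] * [E var]]]

List
List ; E
List ; E ; E
List ; E ; E ; E
E ; E ; E ; E
lit ; E ; E ; E
lit ; var ; E ; E
lit ; var ; var ; E
lit ; var ; var ; E * E
lit ; var ; var ; lit * E
lit ; var ; var ; lit * var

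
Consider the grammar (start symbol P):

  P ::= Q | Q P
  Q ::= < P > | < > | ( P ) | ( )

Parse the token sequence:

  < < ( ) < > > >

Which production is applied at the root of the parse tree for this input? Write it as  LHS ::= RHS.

[P [Q < [P [Q < [P [Q ( )] [P [Q < >]]] >]] >]]

P ::= Q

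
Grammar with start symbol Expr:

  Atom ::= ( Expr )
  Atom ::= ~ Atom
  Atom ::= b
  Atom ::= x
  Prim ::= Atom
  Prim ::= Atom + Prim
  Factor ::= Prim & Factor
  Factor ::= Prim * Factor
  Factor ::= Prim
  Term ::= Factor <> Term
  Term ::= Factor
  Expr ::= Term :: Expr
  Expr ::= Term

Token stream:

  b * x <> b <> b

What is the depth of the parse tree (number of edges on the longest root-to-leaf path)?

7

[Expr [Term [Factor [Prim [Atom b]] * [Factor [Prim [Atom x]]]] <> [Term [Factor [Prim [Atom b]]] <> [Term [Factor [Prim [Atom b]]]]]]]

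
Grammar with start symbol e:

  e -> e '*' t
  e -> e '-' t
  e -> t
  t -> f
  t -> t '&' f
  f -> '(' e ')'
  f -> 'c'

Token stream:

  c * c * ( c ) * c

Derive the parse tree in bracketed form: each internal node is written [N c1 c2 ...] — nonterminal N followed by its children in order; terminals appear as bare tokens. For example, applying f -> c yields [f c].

[e [e [e [e [t [f c]]] * [t [f c]]] * [t [f ( [e [t [f c]]] )]]] * [t [f c]]]

e
e * t
e * t * t
e * t * t * t
t * t * t * t
f * t * t * t
c * t * t * t
c * f * t * t
c * c * t * t
c * c * f * t
c * c * ( e ) * t
c * c * ( t ) * t
c * c * ( f ) * t
c * c * ( c ) * t
c * c * ( c ) * f
c * c * ( c ) * c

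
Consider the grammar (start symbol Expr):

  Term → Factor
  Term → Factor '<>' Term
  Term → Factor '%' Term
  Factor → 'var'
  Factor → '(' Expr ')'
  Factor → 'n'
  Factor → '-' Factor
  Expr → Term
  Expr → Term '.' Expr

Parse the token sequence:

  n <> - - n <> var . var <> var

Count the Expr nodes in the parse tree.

[Expr [Term [Factor n] <> [Term [Factor - [Factor - [Factor n]]] <> [Term [Factor var]]]] . [Expr [Term [Factor var] <> [Term [Factor var]]]]]

2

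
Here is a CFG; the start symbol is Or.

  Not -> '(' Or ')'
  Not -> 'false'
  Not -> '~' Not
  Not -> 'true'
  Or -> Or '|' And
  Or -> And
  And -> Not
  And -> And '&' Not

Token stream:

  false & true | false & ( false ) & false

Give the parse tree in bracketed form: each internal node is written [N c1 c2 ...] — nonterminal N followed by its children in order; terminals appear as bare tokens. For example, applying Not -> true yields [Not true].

[Or [Or [And [And [Not false]] & [Not true]]] | [And [And [And [Not false]] & [Not ( [Or [And [Not false]]] )]] & [Not false]]]

Or
Or | And
And | And
And & Not | And
Not & Not | And
false & Not | And
false & true | And
false & true | And & Not
false & true | And & Not & Not
false & true | Not & Not & Not
false & true | false & Not & Not
false & true | false & ( Or ) & Not
false & true | false & ( And ) & Not
false & true | false & ( Not ) & Not
false & true | false & ( false ) & Not
false & true | false & ( false ) & false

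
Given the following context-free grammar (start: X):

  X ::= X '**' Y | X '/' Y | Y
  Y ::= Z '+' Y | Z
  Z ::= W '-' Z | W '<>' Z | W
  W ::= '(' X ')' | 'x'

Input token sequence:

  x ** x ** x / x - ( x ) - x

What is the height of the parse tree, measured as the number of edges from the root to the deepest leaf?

[X [X [X [X [Y [Z [W x]]]] ** [Y [Z [W x]]]] ** [Y [Z [W x]]]] / [Y [Z [W x] - [Z [W ( [X [Y [Z [W x]]]] )] - [Z [W x]]]]]]

9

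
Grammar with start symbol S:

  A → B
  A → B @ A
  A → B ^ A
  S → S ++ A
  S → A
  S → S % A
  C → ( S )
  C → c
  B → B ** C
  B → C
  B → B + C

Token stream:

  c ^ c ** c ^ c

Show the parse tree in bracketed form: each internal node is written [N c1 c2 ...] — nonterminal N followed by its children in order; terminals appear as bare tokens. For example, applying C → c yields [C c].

[S [A [B [C c]] ^ [A [B [B [C c]] ** [C c]] ^ [A [B [C c]]]]]]

S
A
B ^ A
C ^ A
c ^ A
c ^ B ^ A
c ^ B ** C ^ A
c ^ C ** C ^ A
c ^ c ** C ^ A
c ^ c ** c ^ A
c ^ c ** c ^ B
c ^ c ** c ^ C
c ^ c ** c ^ c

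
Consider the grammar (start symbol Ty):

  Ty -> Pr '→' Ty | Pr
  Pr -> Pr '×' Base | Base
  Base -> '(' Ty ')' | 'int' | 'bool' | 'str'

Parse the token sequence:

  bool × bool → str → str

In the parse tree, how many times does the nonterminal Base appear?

4

[Ty [Pr [Pr [Base bool]] × [Base bool]] → [Ty [Pr [Base str]] → [Ty [Pr [Base str]]]]]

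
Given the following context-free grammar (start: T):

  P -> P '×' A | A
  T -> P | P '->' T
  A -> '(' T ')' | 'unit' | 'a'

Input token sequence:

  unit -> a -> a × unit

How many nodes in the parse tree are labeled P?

[T [P [A unit]] -> [T [P [A a]] -> [T [P [P [A a]] × [A unit]]]]]

4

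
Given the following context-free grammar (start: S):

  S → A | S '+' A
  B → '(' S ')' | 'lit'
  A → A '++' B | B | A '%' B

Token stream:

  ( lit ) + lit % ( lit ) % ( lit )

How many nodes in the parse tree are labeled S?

5

[S [S [A [B ( [S [A [B lit]]] )]]] + [A [A [A [B lit]] % [B ( [S [A [B lit]]] )]] % [B ( [S [A [B lit]]] )]]]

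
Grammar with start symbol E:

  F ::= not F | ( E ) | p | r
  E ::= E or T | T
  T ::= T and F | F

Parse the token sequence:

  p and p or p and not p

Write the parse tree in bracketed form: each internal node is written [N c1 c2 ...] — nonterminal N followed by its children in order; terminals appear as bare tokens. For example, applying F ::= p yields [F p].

[E [E [T [T [F p]] and [F p]]] or [T [T [F p]] and [F not [F p]]]]

E
E or T
T or T
T and F or T
F and F or T
p and F or T
p and p or T
p and p or T and F
p and p or F and F
p and p or p and F
p and p or p and not F
p and p or p and not p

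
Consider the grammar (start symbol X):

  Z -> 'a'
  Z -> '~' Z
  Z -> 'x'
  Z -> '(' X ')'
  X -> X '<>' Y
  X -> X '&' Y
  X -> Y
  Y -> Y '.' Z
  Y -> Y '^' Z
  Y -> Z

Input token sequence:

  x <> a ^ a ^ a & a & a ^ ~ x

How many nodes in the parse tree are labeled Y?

7

[X [X [X [X [Y [Z x]]] <> [Y [Y [Y [Z a]] ^ [Z a]] ^ [Z a]]] & [Y [Z a]]] & [Y [Y [Z a]] ^ [Z ~ [Z x]]]]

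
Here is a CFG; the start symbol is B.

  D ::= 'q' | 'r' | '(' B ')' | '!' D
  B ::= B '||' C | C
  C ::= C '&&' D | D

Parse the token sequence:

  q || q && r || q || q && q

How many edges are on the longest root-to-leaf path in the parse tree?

[B [B [B [B [C [D q]]] || [C [C [D q]] && [D r]]] || [C [D q]]] || [C [C [D q]] && [D q]]]

6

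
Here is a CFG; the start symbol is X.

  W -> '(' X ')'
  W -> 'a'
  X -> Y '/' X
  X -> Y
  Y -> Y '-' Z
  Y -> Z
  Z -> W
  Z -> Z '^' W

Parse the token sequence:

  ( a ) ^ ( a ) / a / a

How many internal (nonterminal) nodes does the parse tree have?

22

[X [Y [Z [Z [W ( [X [Y [Z [W a]]]] )]] ^ [W ( [X [Y [Z [W a]]]] )]]] / [X [Y [Z [W a]]] / [X [Y [Z [W a]]]]]]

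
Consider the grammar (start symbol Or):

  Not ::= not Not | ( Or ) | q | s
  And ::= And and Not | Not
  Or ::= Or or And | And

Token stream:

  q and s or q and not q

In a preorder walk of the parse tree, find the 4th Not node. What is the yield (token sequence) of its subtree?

[Or [Or [And [And [Not q]] and [Not s]]] or [And [And [Not q]] and [Not not [Not q]]]]

not q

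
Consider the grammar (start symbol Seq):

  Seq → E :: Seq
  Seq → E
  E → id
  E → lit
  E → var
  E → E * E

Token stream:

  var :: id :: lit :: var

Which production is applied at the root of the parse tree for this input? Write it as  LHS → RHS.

[Seq [E var] :: [Seq [E id] :: [Seq [E lit] :: [Seq [E var]]]]]

Seq → E :: Seq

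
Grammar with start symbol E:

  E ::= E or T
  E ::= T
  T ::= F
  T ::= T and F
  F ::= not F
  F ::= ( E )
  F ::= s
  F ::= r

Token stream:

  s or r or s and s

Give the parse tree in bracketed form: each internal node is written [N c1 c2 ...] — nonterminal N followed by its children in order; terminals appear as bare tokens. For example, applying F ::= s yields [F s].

E
E or T
E or T or T
T or T or T
F or T or T
s or T or T
s or F or T
s or r or T
s or r or T and F
s or r or F and F
s or r or s and F
s or r or s and s

[E [E [E [T [F s]]] or [T [F r]]] or [T [T [F s]] and [F s]]]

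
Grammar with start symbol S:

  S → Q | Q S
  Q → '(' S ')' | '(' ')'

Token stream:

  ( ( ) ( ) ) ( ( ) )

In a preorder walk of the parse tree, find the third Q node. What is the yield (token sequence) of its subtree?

[S [Q ( [S [Q ( )] [S [Q ( )]]] )] [S [Q ( [S [Q ( )]] )]]]

( )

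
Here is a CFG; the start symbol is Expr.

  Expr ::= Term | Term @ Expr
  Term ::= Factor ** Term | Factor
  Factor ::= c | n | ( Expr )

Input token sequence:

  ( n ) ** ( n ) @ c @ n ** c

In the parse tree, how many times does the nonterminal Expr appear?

5

[Expr [Term [Factor ( [Expr [Term [Factor n]]] )] ** [Term [Factor ( [Expr [Term [Factor n]]] )]]] @ [Expr [Term [Factor c]] @ [Expr [Term [Factor n] ** [Term [Factor c]]]]]]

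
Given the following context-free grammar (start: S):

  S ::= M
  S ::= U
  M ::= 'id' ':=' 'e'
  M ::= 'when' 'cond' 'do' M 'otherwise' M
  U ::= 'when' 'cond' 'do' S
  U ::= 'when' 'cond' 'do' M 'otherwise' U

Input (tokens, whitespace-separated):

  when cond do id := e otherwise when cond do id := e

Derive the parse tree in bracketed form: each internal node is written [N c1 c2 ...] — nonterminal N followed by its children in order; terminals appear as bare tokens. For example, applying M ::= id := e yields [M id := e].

S
U
when cond do M otherwise U
when cond do id := e otherwise U
when cond do id := e otherwise when cond do S
when cond do id := e otherwise when cond do M
when cond do id := e otherwise when cond do id := e

[S [U when cond do [M id := e] otherwise [U when cond do [S [M id := e]]]]]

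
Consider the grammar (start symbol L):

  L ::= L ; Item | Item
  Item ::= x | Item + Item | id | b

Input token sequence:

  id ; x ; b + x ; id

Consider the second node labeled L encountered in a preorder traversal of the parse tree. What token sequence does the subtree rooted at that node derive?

id ; x ; b + x

[L [L [L [L [Item id]] ; [Item x]] ; [Item [Item b] + [Item x]]] ; [Item id]]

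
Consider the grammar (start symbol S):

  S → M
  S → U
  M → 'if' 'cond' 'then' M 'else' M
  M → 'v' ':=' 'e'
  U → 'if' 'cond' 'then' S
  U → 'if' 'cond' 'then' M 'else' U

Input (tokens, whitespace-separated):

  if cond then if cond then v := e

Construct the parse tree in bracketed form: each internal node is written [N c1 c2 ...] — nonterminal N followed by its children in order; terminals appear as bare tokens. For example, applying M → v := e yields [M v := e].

[S [U if cond then [S [U if cond then [S [M v := e]]]]]]

S
U
if cond then S
if cond then U
if cond then if cond then S
if cond then if cond then M
if cond then if cond then v := e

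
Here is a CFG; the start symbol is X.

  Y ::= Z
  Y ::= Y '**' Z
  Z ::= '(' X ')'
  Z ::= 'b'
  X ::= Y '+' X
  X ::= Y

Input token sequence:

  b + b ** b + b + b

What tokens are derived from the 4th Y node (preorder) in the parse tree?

[X [Y [Z b]] + [X [Y [Y [Z b]] ** [Z b]] + [X [Y [Z b]] + [X [Y [Z b]]]]]]

b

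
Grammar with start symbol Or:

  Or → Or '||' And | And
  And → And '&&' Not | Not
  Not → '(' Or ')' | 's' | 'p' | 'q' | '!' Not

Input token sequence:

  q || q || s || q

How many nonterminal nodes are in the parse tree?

[Or [Or [Or [Or [And [Not q]]] || [And [Not q]]] || [And [Not s]]] || [And [Not q]]]

12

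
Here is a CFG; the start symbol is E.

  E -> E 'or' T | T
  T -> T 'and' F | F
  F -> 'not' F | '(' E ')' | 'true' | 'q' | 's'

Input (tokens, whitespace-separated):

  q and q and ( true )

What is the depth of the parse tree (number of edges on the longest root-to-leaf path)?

6

[E [T [T [T [F q]] and [F q]] and [F ( [E [T [F true]]] )]]]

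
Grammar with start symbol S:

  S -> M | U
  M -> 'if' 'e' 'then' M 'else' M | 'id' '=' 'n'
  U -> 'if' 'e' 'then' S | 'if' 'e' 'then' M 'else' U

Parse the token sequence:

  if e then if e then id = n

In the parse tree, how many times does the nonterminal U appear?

2

[S [U if e then [S [U if e then [S [M id = n]]]]]]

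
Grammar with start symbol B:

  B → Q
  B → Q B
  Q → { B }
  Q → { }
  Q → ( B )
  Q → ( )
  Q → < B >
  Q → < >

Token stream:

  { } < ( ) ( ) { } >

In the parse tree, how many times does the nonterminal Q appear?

5

[B [Q { }] [B [Q < [B [Q ( )] [B [Q ( )] [B [Q { }]]]] >]]]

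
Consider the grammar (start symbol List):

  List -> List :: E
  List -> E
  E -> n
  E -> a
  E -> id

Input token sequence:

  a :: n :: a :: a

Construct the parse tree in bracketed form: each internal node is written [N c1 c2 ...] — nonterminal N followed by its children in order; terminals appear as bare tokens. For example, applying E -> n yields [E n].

[List [List [List [List [E a]] :: [E n]] :: [E a]] :: [E a]]

List
List :: E
List :: E :: E
List :: E :: E :: E
E :: E :: E :: E
a :: E :: E :: E
a :: n :: E :: E
a :: n :: a :: E
a :: n :: a :: a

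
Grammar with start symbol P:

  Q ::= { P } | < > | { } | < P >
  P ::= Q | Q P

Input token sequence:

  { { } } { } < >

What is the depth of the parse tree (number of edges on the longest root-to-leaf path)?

[P [Q { [P [Q { }]] }] [P [Q { }] [P [Q < >]]]]

4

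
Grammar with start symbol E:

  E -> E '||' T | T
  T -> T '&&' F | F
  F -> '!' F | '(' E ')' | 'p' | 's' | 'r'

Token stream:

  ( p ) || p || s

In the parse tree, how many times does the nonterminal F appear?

[E [E [E [T [F ( [E [T [F p]]] )]]] || [T [F p]]] || [T [F s]]]

4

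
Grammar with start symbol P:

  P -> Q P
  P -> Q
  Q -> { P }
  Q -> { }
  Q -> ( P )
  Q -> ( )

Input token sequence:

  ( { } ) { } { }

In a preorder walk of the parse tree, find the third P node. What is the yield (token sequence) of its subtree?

[P [Q ( [P [Q { }]] )] [P [Q { }] [P [Q { }]]]]

{ } { }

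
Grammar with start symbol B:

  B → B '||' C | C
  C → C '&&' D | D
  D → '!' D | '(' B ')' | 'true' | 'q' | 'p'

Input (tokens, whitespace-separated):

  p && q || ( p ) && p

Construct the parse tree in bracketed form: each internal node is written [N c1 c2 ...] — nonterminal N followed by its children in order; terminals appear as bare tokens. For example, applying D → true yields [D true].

[B [B [C [C [D p]] && [D q]]] || [C [C [D ( [B [C [D p]]] )]] && [D p]]]

B
B || C
C || C
C && D || C
D && D || C
p && D || C
p && q || C
p && q || C && D
p && q || D && D
p && q || ( B ) && D
p && q || ( C ) && D
p && q || ( D ) && D
p && q || ( p ) && D
p && q || ( p ) && p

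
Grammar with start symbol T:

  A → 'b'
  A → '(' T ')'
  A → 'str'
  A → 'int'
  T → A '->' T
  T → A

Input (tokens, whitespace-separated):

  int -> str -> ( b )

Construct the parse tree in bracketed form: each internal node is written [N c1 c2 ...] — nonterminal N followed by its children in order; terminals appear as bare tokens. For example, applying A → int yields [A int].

[T [A int] -> [T [A str] -> [T [A ( [T [A b]] )]]]]

T
A -> T
int -> T
int -> A -> T
int -> str -> T
int -> str -> A
int -> str -> ( T )
int -> str -> ( A )
int -> str -> ( b )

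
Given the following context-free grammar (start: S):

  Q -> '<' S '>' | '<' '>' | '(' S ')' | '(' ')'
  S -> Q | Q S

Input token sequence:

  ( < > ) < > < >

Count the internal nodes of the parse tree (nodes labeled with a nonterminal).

[S [Q ( [S [Q < >]] )] [S [Q < >] [S [Q < >]]]]

8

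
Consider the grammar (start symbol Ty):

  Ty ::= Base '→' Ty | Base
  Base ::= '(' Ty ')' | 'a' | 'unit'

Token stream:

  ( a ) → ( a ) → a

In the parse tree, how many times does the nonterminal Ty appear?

5

[Ty [Base ( [Ty [Base a]] )] → [Ty [Base ( [Ty [Base a]] )] → [Ty [Base a]]]]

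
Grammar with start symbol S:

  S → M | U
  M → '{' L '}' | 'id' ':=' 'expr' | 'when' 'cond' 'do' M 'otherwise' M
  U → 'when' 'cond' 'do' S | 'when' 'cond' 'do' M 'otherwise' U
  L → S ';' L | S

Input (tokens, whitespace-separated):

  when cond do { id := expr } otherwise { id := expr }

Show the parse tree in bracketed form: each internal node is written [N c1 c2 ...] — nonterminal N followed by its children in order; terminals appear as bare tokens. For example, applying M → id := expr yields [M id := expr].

S
M
when cond do M otherwise M
when cond do { L } otherwise M
when cond do { S } otherwise M
when cond do { M } otherwise M
when cond do { id := expr } otherwise M
when cond do { id := expr } otherwise { L }
when cond do { id := expr } otherwise { S }
when cond do { id := expr } otherwise { M }
when cond do { id := expr } otherwise { id := expr }

[S [M when cond do [M { [L [S [M id := expr]]] }] otherwise [M { [L [S [M id := expr]]] }]]]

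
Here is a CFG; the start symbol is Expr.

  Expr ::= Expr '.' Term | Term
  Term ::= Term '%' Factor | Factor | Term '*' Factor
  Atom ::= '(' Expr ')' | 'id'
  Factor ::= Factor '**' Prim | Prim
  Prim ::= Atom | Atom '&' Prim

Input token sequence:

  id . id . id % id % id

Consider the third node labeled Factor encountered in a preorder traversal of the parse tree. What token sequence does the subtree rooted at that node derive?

id

[Expr [Expr [Expr [Term [Factor [Prim [Atom id]]]]] . [Term [Factor [Prim [Atom id]]]]] . [Term [Term [Term [Factor [Prim [Atom id]]]] % [Factor [Prim [Atom id]]]] % [Factor [Prim [Atom id]]]]]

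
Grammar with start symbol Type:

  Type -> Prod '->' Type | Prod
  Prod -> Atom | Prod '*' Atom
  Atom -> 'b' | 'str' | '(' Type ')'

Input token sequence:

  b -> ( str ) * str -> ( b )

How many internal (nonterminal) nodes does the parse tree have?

17

[Type [Prod [Atom b]] -> [Type [Prod [Prod [Atom ( [Type [Prod [Atom str]]] )]] * [Atom str]] -> [Type [Prod [Atom ( [Type [Prod [Atom b]]] )]]]]]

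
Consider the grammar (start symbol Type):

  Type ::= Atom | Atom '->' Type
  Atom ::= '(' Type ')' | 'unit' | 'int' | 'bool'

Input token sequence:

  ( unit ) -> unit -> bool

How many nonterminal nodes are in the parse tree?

[Type [Atom ( [Type [Atom unit]] )] -> [Type [Atom unit] -> [Type [Atom bool]]]]

8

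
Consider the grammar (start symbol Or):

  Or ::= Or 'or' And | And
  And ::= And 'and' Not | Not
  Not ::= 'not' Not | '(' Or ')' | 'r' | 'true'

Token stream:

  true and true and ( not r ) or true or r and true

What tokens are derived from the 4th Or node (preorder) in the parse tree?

not r

[Or [Or [Or [And [And [And [Not true]] and [Not true]] and [Not ( [Or [And [Not not [Not r]]]] )]]] or [And [Not true]]] or [And [And [Not r]] and [Not true]]]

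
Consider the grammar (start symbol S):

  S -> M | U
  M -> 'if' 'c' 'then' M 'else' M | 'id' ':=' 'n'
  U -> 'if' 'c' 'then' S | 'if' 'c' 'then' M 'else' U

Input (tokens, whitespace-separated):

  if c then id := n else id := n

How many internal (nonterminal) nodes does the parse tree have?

[S [M if c then [M id := n] else [M id := n]]]

4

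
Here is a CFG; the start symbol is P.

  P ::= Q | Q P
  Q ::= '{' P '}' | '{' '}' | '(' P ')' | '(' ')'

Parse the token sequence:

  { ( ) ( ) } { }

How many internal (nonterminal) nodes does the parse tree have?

8

[P [Q { [P [Q ( )] [P [Q ( )]]] }] [P [Q { }]]]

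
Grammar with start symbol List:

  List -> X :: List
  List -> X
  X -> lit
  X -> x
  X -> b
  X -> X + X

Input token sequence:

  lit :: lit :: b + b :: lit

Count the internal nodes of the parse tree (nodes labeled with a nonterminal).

10

[List [X lit] :: [List [X lit] :: [List [X [X b] + [X b]] :: [List [X lit]]]]]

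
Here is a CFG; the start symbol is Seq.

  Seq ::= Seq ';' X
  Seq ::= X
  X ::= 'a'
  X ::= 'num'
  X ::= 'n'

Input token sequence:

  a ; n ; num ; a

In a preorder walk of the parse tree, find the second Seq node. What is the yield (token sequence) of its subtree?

a ; n ; num

[Seq [Seq [Seq [Seq [X a]] ; [X n]] ; [X num]] ; [X a]]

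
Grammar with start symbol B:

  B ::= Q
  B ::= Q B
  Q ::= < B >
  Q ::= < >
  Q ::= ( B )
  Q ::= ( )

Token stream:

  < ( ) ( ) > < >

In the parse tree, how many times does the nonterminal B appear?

[B [Q < [B [Q ( )] [B [Q ( )]]] >] [B [Q < >]]]

4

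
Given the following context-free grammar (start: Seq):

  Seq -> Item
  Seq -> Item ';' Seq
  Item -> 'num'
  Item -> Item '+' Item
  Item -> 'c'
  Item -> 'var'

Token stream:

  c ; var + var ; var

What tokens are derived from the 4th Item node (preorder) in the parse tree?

var

[Seq [Item c] ; [Seq [Item [Item var] + [Item var]] ; [Seq [Item var]]]]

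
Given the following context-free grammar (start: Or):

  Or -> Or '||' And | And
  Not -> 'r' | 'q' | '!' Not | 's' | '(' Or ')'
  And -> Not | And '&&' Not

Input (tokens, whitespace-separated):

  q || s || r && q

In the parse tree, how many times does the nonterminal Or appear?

3

[Or [Or [Or [And [Not q]]] || [And [Not s]]] || [And [And [Not r]] && [Not q]]]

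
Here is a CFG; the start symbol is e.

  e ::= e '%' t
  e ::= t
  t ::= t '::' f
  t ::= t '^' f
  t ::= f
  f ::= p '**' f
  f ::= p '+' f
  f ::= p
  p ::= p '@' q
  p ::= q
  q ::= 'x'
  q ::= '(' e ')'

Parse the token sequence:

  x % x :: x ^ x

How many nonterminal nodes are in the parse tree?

[e [e [t [f [p [q x]]]]] % [t [t [t [f [p [q x]]]] :: [f [p [q x]]]] ^ [f [p [q x]]]]]

18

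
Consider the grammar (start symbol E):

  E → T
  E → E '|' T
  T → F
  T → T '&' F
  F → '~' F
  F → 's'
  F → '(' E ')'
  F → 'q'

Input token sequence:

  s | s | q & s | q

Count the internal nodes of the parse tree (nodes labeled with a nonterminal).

[E [E [E [E [T [F s]]] | [T [F s]]] | [T [T [F q]] & [F s]]] | [T [F q]]]

14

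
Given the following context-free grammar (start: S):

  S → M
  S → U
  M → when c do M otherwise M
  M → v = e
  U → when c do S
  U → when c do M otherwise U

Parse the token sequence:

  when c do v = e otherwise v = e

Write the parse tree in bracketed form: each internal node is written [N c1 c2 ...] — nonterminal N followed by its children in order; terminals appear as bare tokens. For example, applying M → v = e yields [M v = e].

[S [M when c do [M v = e] otherwise [M v = e]]]

S
M
when c do M otherwise M
when c do v = e otherwise M
when c do v = e otherwise v = e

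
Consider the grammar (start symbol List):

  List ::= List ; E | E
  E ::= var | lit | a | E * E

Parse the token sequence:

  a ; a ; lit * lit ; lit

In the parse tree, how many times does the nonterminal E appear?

[List [List [List [List [E a]] ; [E a]] ; [E [E lit] * [E lit]]] ; [E lit]]

6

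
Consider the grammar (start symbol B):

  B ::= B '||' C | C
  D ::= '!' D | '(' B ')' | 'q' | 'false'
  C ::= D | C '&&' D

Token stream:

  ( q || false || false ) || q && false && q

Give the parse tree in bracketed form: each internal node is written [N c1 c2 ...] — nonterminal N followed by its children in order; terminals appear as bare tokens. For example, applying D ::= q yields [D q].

[B [B [C [D ( [B [B [B [C [D q]]] || [C [D false]]] || [C [D false]]] )]]] || [C [C [C [D q]] && [D false]] && [D q]]]

B
B || C
C || C
D || C
( B ) || C
( B || C ) || C
( B || C || C ) || C
( C || C || C ) || C
( D || C || C ) || C
( q || C || C ) || C
( q || D || C ) || C
( q || false || C ) || C
( q || false || D ) || C
( q || false || false ) || C
( q || false || false ) || C && D
( q || false || false ) || C && D && D
( q || false || false ) || D && D && D
( q || false || false ) || q && D && D
( q || false || false ) || q && false && D
( q || false || false ) || q && false && q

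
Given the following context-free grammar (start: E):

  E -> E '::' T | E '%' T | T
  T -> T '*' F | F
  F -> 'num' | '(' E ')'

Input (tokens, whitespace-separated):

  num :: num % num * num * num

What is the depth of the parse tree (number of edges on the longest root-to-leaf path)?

5

[E [E [E [T [F num]]] :: [T [F num]]] % [T [T [T [F num]] * [F num]] * [F num]]]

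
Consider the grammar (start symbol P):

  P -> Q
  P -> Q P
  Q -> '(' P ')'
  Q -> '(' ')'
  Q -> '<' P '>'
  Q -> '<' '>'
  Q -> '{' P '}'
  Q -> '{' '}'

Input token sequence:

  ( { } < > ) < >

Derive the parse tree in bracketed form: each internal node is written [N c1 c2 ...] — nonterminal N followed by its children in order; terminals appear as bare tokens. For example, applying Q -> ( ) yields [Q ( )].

[P [Q ( [P [Q { }] [P [Q < >]]] )] [P [Q < >]]]

P
Q P
( P ) P
( Q P ) P
( { } P ) P
( { } Q ) P
( { } < > ) P
( { } < > ) Q
( { } < > ) < >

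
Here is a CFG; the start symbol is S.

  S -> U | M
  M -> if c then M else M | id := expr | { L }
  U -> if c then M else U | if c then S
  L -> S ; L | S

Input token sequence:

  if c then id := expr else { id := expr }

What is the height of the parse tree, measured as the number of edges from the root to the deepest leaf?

[S [M if c then [M id := expr] else [M { [L [S [M id := expr]]] }]]]

6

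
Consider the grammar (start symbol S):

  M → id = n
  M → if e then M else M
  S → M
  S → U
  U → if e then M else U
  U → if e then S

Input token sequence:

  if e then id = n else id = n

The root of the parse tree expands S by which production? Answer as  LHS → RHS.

S → M

[S [M if e then [M id = n] else [M id = n]]]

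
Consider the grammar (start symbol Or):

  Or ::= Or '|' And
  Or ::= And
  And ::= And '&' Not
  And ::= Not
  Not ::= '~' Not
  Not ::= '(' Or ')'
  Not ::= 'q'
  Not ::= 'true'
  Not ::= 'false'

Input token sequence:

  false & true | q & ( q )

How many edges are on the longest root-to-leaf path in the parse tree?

[Or [Or [And [And [Not false]] & [Not true]]] | [And [And [Not q]] & [Not ( [Or [And [Not q]]] )]]]

6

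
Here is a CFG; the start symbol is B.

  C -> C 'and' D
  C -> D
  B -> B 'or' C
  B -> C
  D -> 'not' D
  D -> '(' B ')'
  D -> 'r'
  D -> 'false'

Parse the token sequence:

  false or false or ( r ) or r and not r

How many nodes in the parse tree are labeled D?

7

[B [B [B [B [C [D false]]] or [C [D false]]] or [C [D ( [B [C [D r]]] )]]] or [C [C [D r]] and [D not [D r]]]]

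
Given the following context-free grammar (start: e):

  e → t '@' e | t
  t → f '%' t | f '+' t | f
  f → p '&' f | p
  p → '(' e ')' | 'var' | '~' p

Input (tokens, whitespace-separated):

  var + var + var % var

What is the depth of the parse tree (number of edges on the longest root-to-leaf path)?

[e [t [f [p var]] + [t [f [p var]] + [t [f [p var]] % [t [f [p var]]]]]]]

7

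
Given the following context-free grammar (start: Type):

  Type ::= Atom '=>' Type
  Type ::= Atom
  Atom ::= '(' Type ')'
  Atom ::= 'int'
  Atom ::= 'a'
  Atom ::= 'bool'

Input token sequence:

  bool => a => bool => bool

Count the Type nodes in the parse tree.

4

[Type [Atom bool] => [Type [Atom a] => [Type [Atom bool] => [Type [Atom bool]]]]]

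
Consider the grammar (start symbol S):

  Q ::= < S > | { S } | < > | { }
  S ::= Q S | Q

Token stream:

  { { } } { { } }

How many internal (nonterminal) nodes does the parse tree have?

[S [Q { [S [Q { }]] }] [S [Q { [S [Q { }]] }]]]

8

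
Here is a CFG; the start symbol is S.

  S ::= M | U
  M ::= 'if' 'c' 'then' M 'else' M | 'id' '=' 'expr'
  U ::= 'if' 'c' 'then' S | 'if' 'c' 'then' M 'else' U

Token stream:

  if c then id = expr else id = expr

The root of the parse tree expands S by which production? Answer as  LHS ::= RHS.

S ::= M

[S [M if c then [M id = expr] else [M id = expr]]]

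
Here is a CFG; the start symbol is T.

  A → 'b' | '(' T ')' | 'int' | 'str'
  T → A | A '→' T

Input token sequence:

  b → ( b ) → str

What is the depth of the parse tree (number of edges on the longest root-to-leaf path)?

[T [A b] → [T [A ( [T [A b]] )] → [T [A str]]]]

5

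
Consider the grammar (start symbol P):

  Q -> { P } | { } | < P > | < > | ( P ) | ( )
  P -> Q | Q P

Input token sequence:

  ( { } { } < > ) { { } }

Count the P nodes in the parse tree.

6

[P [Q ( [P [Q { }] [P [Q { }] [P [Q < >]]]] )] [P [Q { [P [Q { }]] }]]]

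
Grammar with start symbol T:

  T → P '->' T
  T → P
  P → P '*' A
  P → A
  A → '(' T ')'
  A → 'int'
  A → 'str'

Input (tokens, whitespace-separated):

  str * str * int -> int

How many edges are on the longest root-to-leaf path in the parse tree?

[T [P [P [P [A str]] * [A str]] * [A int]] -> [T [P [A int]]]]

5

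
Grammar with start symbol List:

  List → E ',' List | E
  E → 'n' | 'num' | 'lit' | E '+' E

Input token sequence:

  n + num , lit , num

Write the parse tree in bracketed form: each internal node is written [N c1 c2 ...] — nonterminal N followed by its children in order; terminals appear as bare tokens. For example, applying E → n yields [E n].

[List [E [E n] + [E num]] , [List [E lit] , [List [E num]]]]

List
E , List
E + E , List
n + E , List
n + num , List
n + num , E , List
n + num , lit , List
n + num , lit , E
n + num , lit , num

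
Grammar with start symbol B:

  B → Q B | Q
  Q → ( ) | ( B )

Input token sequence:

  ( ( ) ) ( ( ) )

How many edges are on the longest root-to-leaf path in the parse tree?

[B [Q ( [B [Q ( )]] )] [B [Q ( [B [Q ( )]] )]]]

5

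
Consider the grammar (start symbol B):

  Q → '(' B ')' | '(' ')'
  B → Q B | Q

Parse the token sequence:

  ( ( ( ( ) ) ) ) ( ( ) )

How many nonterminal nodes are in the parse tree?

12

[B [Q ( [B [Q ( [B [Q ( [B [Q ( )]] )]] )]] )] [B [Q ( [B [Q ( )]] )]]]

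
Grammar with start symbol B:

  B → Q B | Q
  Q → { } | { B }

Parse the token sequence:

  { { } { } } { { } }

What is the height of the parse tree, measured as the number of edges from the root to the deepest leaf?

[B [Q { [B [Q { }] [B [Q { }]]] }] [B [Q { [B [Q { }]] }]]]

5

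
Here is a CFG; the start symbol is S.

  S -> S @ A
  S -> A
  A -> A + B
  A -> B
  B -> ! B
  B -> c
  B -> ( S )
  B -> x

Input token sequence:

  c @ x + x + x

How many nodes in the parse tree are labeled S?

2

[S [S [A [B c]]] @ [A [A [A [B x]] + [B x]] + [B x]]]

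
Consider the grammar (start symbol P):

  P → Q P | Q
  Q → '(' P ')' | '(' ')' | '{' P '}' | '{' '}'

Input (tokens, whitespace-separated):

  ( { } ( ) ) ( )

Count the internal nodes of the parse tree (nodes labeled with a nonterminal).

8

[P [Q ( [P [Q { }] [P [Q ( )]]] )] [P [Q ( )]]]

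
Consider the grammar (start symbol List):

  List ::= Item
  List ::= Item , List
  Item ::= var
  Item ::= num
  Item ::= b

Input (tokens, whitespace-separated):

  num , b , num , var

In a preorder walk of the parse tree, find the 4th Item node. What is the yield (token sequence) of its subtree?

var

[List [Item num] , [List [Item b] , [List [Item num] , [List [Item var]]]]]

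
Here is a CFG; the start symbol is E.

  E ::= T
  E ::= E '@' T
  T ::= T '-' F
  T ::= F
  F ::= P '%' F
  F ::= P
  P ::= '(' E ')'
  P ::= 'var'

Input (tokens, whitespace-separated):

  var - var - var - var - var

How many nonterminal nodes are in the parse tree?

16

[E [T [T [T [T [T [F [P var]]] - [F [P var]]] - [F [P var]]] - [F [P var]]] - [F [P var]]]]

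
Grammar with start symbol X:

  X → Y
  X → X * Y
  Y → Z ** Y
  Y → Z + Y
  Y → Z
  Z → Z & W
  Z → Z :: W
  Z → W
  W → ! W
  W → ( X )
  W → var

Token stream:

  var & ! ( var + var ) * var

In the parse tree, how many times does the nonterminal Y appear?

4

[X [X [Y [Z [Z [W var]] & [W ! [W ( [X [Y [Z [W var]] + [Y [Z [W var]]]]] )]]]]] * [Y [Z [W var]]]]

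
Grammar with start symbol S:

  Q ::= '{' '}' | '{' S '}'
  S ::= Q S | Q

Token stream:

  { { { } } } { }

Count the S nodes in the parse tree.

4

[S [Q { [S [Q { [S [Q { }]] }]] }] [S [Q { }]]]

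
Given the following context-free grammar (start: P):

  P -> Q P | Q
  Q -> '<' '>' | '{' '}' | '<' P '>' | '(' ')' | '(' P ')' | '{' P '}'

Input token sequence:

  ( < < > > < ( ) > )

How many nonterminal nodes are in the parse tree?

[P [Q ( [P [Q < [P [Q < >]] >] [P [Q < [P [Q ( )]] >]]] )]]

10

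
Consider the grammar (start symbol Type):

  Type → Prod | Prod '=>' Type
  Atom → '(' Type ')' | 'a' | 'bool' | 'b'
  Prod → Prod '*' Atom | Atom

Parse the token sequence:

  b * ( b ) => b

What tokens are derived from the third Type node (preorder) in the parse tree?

[Type [Prod [Prod [Atom b]] * [Atom ( [Type [Prod [Atom b]]] )]] => [Type [Prod [Atom b]]]]

b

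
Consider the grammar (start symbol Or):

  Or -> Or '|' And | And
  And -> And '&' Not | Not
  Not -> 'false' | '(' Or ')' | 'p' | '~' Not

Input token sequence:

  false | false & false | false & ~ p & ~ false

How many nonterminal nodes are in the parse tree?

17

[Or [Or [Or [And [Not false]]] | [And [And [Not false]] & [Not false]]] | [And [And [And [Not false]] & [Not ~ [Not p]]] & [Not ~ [Not false]]]]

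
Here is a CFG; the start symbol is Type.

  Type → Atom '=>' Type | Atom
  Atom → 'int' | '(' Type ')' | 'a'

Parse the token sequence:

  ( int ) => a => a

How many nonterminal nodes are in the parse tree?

8

[Type [Atom ( [Type [Atom int]] )] => [Type [Atom a] => [Type [Atom a]]]]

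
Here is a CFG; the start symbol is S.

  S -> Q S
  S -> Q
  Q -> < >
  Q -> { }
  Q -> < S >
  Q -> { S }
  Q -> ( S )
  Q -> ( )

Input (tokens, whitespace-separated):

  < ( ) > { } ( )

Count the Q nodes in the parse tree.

4

[S [Q < [S [Q ( )]] >] [S [Q { }] [S [Q ( )]]]]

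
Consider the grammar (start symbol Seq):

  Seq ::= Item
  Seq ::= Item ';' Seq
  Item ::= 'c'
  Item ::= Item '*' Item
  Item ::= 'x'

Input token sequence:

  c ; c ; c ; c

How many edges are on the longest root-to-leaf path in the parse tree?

[Seq [Item c] ; [Seq [Item c] ; [Seq [Item c] ; [Seq [Item c]]]]]

5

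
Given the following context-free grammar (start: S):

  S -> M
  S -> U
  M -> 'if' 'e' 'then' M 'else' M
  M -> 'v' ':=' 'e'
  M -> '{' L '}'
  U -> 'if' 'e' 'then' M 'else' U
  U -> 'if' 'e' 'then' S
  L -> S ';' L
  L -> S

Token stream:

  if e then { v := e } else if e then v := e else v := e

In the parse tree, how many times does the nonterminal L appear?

[S [M if e then [M { [L [S [M v := e]]] }] else [M if e then [M v := e] else [M v := e]]]]

1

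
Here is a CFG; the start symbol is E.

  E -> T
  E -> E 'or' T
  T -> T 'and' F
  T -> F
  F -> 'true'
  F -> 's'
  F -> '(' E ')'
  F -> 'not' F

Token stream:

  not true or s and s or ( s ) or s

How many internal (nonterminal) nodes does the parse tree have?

[E [E [E [E [T [F not [F true]]]] or [T [T [F s]] and [F s]]] or [T [F ( [E [T [F s]]] )]]] or [T [F s]]]

18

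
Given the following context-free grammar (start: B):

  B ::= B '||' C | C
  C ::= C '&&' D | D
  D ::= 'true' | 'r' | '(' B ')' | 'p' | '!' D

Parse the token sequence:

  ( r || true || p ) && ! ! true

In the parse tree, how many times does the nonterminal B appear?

[B [C [C [D ( [B [B [B [C [D r]]] || [C [D true]]] || [C [D p]]] )]] && [D ! [D ! [D true]]]]]

4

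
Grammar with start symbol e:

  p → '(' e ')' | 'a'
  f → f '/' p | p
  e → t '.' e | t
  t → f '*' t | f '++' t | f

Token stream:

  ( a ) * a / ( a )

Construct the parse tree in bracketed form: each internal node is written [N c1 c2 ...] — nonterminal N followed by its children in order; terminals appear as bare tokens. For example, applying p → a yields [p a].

e
t
f * t
p * t
( e ) * t
( t ) * t
( f ) * t
( p ) * t
( a ) * t
( a ) * f
( a ) * f / p
( a ) * p / p
( a ) * a / p
( a ) * a / ( e )
( a ) * a / ( t )
( a ) * a / ( f )
( a ) * a / ( p )
( a ) * a / ( a )

[e [t [f [p ( [e [t [f [p a]]]] )]] * [t [f [f [p a]] / [p ( [e [t [f [p a]]]] )]]]]]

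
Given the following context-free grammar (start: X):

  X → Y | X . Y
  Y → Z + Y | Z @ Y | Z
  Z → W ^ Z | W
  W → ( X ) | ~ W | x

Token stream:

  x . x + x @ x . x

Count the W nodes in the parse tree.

[X [X [X [Y [Z [W x]]]] . [Y [Z [W x]] + [Y [Z [W x]] @ [Y [Z [W x]]]]]] . [Y [Z [W x]]]]

5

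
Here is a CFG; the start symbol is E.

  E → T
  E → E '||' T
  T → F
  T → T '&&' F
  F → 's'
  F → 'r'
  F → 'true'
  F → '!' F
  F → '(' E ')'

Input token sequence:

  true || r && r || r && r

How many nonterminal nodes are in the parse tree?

[E [E [E [T [F true]]] || [T [T [F r]] && [F r]]] || [T [T [F r]] && [F r]]]

13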